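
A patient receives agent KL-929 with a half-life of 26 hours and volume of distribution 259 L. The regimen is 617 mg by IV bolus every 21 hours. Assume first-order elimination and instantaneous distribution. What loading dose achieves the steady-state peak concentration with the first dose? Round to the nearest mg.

f = (1/2)^(21/26) ≈ 0.571295; accumulation ratio R = 1/(1−f) ≈ 2.33261.
Loading dose to hit Cmax,ss on first dose: D_load = D_maint·R ≈ 617 × 2.33261 ≈ 1439.22 mg.

1439 mg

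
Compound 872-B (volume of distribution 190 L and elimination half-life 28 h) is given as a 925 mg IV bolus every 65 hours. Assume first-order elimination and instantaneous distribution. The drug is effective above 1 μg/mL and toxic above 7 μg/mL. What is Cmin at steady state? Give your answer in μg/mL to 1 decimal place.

τ/t½ = 65/28 ≈ 2.3214, so fraction remaining f = (1/2)^(65/28) ≈ 0.2001.
At steady state, accumulation factor R = 1/(1 − e^(−kτ)) ≈ 1.2502.
Each bolus raises the concentration by D/Vd = 925/190 ≈ 4.868 μg/mL.
Steady-state peak Cmax,ss = C₀·R ≈ 4.868 × 1.2502 ≈ 6.086 μg/mL.
Steady-state trough Cmin,ss = Cmax,ss·f ≈ 6.086 × 0.2001 ≈ 1.218 μg/mL.
Trough 1.2 μg/mL vs MEC 1 μg/mL: adequate.

1.2 μg/mL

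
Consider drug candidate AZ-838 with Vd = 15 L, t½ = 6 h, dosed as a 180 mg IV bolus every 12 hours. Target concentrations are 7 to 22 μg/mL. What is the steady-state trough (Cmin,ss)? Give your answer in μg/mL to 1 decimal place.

4.0 μg/mL

τ = 12 h = 2 half-lives, so f = (1/2)^2 = 0.25.
Accumulation ratio R = 1/(1 − f) = 1/0.75 = 4/3.
Single-dose peak C₀ = D/Vd = 180/15 = 12 μg/mL.
Steady-state peak Cmax,ss = C₀·R = 12 × 4/3 ≈ 16.000 μg/mL.
Steady-state trough Cmin,ss = Cmax,ss·f ≈ 16.000 × 0.25 ≈ 4.000 μg/mL.
Trough 4.0 μg/mL vs MEC 7 μg/mL: subtherapeutic.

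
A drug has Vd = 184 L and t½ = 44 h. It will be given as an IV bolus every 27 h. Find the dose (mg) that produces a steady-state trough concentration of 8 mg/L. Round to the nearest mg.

τ/t½ = 27/44 ≈ 0.61364, so f = (1/2)^(27/44) ≈ 0.653547.
Cmin,ss = (D/Vd)·f/(1−f), so D = Cmin,ss·Vd·(1−f)/f.
D = 8 × 184 × (1−f)/f ≈ 8 × 184 × 0.53011 ≈ 780.32 mg.

780 mg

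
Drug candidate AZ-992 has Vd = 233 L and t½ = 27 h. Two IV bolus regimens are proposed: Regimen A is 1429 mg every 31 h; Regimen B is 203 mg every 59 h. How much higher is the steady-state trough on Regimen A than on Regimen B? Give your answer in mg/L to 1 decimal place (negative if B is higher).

Regimen A: f = (1/2)^(31/27) ≈ 0.4512; Cmin,ss = (1429/233)·f/(1−f) ≈ 5.042 mg/L.
Regimen B: f = (1/2)^(59/27) ≈ 0.2199; Cmin,ss = (203/233)·f/(1−f) ≈ 0.246 mg/L.
Difference ≈ 5.042 − 0.246 ≈ 4.796 mg/L.

4.8 mg/L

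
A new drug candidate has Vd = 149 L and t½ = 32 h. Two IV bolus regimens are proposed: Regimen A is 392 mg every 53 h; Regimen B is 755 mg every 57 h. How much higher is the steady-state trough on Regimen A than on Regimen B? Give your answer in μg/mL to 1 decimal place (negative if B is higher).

Regimen A: f = (1/2)^(53/32) ≈ 0.3173; Cmin,ss = (392/149)·f/(1−f) ≈ 1.223 μg/mL.
Regimen B: f = (1/2)^(57/32) ≈ 0.2909; Cmin,ss = (755/149)·f/(1−f) ≈ 2.079 μg/mL.
Difference ≈ 1.223 − 2.079 ≈ -0.856 μg/mL.

-0.9 μg/mL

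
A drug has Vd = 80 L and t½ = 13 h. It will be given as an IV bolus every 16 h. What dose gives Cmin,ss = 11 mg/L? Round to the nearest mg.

τ/t½ = 16/13 ≈ 1.2308, so f = (1/2)^(16/13) ≈ 0.426090.
Cmin,ss = (D/Vd)·f/(1−f), so D = Cmin,ss·Vd·(1−f)/f.
D = 11 × 80 × (1−f)/f ≈ 11 × 80 × 1.34692 ≈ 1185.29 mg.

1185 mg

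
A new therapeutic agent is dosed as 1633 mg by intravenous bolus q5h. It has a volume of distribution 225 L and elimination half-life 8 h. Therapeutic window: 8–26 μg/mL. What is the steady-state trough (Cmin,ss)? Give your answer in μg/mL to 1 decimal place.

13.4 μg/mL

τ/t½ = 5/8 ≈ 0.625, so fraction remaining f = (1/2)^(5/8) ≈ 0.6484.
Single-dose peak C₀ = D/Vd = 1633/225 ≈ 7.258 μg/mL.
Steady-state trough Cmin,ss = C₀·f/(1−f) ≈ 7.258 × 0.6484/0.3516 ≈ 13.385 μg/mL.
Trough 13.4 μg/mL vs MEC 8 μg/mL: adequate.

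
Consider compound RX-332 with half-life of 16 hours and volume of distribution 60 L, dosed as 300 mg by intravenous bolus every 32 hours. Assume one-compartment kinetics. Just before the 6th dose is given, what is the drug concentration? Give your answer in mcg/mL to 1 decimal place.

f = (1/2)^(τ/t½) = (1/2)^(32/16) ≈ 0.2500.
C₀ = D/Vd = 300/60 ≈ 5.000 mcg/mL.
Before the 6th dose, 5 doses have been given. Superposition: Cmin = C₀·(f + f² + … + f^5).
≈ 5.000 × (0.2500 + 0.0625 + 0.0156 + 0.0039 + 0.0010) ≈ 5.000 × 0.3330 ≈ 1.665 mcg/mL.

1.7 mcg/mL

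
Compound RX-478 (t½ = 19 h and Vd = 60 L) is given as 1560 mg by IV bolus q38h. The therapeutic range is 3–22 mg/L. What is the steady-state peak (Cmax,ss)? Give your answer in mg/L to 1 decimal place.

34.7 mg/L

The dosing interval is 2 half-lives, so f = 2^(−2) = 0.25.
At steady state, R = 1/(1 − 0.25) = 4/3.
Single-dose peak C₀ = D/Vd = 1560/60 = 26 mg/L.
Steady-state peak Cmax,ss = C₀·R = 26 × 4/3 ≈ 34.667 mg/L.
Peak 34.7 mg/L vs MTC 22 mg/L: exceeds toxic threshold.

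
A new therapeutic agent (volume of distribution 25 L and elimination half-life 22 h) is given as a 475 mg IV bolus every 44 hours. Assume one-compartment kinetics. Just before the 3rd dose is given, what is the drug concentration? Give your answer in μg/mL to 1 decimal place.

5.9 μg/mL

f = (1/2)^(τ/t½) = (1/2)^(44/22) ≈ 0.2500.
C₀ = D/Vd = 475/25 ≈ 19.000 μg/mL.
Before the 3rd dose, 2 doses have been given. Superposition: Cmin = C₀·(f + f²).
≈ 19.000 × (0.2500 + 0.0625) ≈ 19.000 × 0.3125 ≈ 5.938 μg/mL.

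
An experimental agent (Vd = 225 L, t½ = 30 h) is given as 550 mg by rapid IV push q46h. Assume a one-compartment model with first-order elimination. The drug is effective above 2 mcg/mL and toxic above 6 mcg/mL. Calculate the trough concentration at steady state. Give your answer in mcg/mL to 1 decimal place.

τ/t½ = 46/30 ≈ 1.5333, so fraction remaining f = (1/2)^(46/30) ≈ 0.3455.
Each bolus raises the concentration by D/Vd = 550/225 ≈ 2.444 mcg/mL.
Steady-state trough Cmin,ss = C₀·f/(1−f) ≈ 2.444 × 0.3455/0.6545 ≈ 1.290 mcg/mL.
Trough 1.3 mcg/mL vs MEC 2 mcg/mL: subtherapeutic.

1.3 mcg/mL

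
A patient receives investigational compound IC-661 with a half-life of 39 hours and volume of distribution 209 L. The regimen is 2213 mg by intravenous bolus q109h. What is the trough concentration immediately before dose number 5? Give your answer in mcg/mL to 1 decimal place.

f = (1/2)^(τ/t½) = (1/2)^(109/39) ≈ 0.1441.
C₀ = D/Vd = 2213/209 ≈ 10.589 mcg/mL.
Before the 5th dose, 4 doses have been given. Superposition: Cmin = C₀·(f + f² + … + f^4).
≈ 10.589 × (0.1441 + 0.0208 + 0.0030 + 0.0004) ≈ 10.589 × 0.1683 ≈ 1.782 mcg/mL.

1.8 mcg/mL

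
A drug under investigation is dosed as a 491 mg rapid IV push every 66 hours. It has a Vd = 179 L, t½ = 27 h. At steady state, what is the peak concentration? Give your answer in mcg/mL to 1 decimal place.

3.4 mcg/mL

k = ln2/t½ = ln2/27 ≈ 0.025672 h⁻¹; fraction remaining f = e^(−kτ) = e^(−0.025672×66) ≈ 0.1837.
At steady state, accumulation factor R = 1/(1 − e^(−kτ)) ≈ 1.2250.
Single-dose peak C₀ = D/Vd = 491/179 ≈ 2.743 mcg/mL.
Steady-state peak Cmax,ss = C₀·R ≈ 2.743 × 1.2250 ≈ 3.360 mcg/mL.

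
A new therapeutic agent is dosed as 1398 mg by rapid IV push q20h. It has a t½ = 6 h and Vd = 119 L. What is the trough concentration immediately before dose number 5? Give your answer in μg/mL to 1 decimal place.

1.3 μg/mL

f = (1/2)^(τ/t½) = (1/2)^(20/6) ≈ 0.0992.
C₀ = D/Vd = 1398/119 ≈ 11.748 μg/mL.
Before the 5th dose, 4 doses have been given. Superposition: Cmin = C₀·(f + f² + … + f^4).
≈ 11.748 × (0.0992 + 0.0098 + 0.0010 + 0.0001) ≈ 11.748 × 0.1101 ≈ 1.293 μg/mL.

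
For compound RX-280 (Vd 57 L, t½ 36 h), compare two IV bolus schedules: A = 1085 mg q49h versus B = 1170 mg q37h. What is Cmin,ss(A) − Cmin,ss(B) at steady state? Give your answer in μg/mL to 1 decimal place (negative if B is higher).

-7.6 μg/mL

Regimen A: f = (1/2)^(49/36) ≈ 0.3893; Cmin,ss = (1085/57)·f/(1−f) ≈ 12.134 μg/mL.
Regimen B: f = (1/2)^(37/36) ≈ 0.4905; Cmin,ss = (1170/57)·f/(1−f) ≈ 19.761 μg/mL.
Difference ≈ 12.134 − 19.761 ≈ -7.627 μg/mL.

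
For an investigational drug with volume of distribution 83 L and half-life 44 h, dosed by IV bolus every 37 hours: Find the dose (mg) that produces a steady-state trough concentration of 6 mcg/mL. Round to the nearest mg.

τ/t½ = 37/44 ≈ 0.84091, so f = (1/2)^(37/44) ≈ 0.558292.
Cmin,ss = (D/Vd)·f/(1−f), so D = Cmin,ss·Vd·(1−f)/f.
D = 6 × 83 × (1−f)/f ≈ 6 × 83 × 0.79118 ≈ 394.01 mg.

394 mg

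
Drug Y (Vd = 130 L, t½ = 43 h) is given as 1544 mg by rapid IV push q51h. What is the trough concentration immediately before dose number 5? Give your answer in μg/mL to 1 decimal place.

9.0 μg/mL

f = (1/2)^(τ/t½) = (1/2)^(51/43) ≈ 0.4395.
C₀ = D/Vd = 1544/130 ≈ 11.877 μg/mL.
Before the 5th dose, 4 doses have been given. Superposition: Cmin = C₀·(f + f² + … + f^4).
≈ 11.877 × (0.4395 + 0.1932 + 0.0849 + 0.0373) ≈ 11.877 × 0.7549 ≈ 8.966 μg/mL.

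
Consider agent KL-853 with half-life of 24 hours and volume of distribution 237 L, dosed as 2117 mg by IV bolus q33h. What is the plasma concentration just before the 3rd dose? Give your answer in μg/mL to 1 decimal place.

4.8 μg/mL

f = (1/2)^(τ/t½) = (1/2)^(33/24) ≈ 0.3856.
C₀ = D/Vd = 2117/237 ≈ 8.932 μg/mL.
Before the 3rd dose, 2 doses have been given. Superposition: Cmin = C₀·(f + f²).
≈ 8.932 × (0.3856 + 0.1487) ≈ 8.932 × 0.5343 ≈ 4.772 μg/mL.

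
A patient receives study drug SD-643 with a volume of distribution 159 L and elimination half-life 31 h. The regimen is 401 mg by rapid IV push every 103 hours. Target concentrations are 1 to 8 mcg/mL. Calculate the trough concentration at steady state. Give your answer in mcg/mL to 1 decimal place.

k = ln2/t½ = ln2/31 ≈ 0.022360 h⁻¹; fraction remaining f = e^(−kτ) = e^(−0.022360×103) ≈ 0.1000.
Accumulation ratio R = 1/(1 − f) ≈ 1/0.9000 ≈ 1.1111.
Each bolus raises the concentration by D/Vd = 401/159 ≈ 2.522 mcg/mL.
Steady-state peak Cmax,ss = C₀·R ≈ 2.522 × 1.1111 ≈ 2.802 mcg/mL.
Steady-state trough Cmin,ss = Cmax,ss·f ≈ 2.802 × 0.1000 ≈ 0.280 mcg/mL.
Trough 0.3 mcg/mL vs MEC 1 mcg/mL: subtherapeutic.

0.3 mcg/mL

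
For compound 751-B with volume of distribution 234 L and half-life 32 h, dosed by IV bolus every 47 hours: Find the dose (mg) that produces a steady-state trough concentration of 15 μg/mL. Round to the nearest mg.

6205 mg

τ/t½ = 47/32 ≈ 1.4688, so f = (1/2)^(47/32) ≈ 0.361295.
Cmin,ss = (D/Vd)·f/(1−f), so D = Cmin,ss·Vd·(1−f)/f.
D = 15 × 234 × (1−f)/f ≈ 15 × 234 × 1.76782 ≈ 6205.05 mg.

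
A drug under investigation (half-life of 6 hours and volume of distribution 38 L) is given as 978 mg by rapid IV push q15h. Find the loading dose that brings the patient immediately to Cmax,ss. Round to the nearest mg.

f = (1/2)^(15/6) ≈ 0.176777; accumulation ratio R = 1/(1−f) ≈ 1.21474.
Loading dose to hit Cmax,ss on first dose: D_load = D_maint·R ≈ 978 × 1.21474 ≈ 1188.02 mg.

1188 mg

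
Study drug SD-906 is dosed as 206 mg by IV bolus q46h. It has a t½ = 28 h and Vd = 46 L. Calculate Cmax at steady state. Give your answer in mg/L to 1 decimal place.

k = ln2/t½ = ln2/28 ≈ 0.024755 h⁻¹; fraction remaining f = e^(−kτ) = e^(−0.024755×46) ≈ 0.3202.
At steady state, accumulation factor R = 1/(1 − e^(−kτ)) ≈ 1.4710.
Single-dose peak C₀ = D/Vd = 206/46 ≈ 4.478 mg/L.
Steady-state peak Cmax,ss = C₀·R ≈ 4.478 × 1.4710 ≈ 6.587 mg/L.

6.6 mg/L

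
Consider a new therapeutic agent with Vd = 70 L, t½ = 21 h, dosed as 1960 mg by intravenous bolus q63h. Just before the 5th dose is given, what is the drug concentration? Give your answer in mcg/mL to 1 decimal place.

4.0 mcg/mL

f = (1/2)^(τ/t½) = (1/2)^(63/21) ≈ 0.1250.
C₀ = D/Vd = 1960/70 ≈ 28.000 mcg/mL.
Before the 5th dose, 4 doses have been given. Superposition: Cmin = C₀·(f + f² + … + f^4).
≈ 28.000 × (0.1250 + 0.0156 + 0.0020 + 0.0002) ≈ 28.000 × 0.1428 ≈ 3.998 mcg/mL.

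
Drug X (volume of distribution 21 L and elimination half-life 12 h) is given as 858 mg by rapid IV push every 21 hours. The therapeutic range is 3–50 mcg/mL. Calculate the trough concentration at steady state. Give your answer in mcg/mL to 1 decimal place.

Over one 21-h interval, 21/12 ≈ 1.75 half-lives elapse, leaving f ≈ 0.2973 of each dose.
Single-dose peak C₀ = D/Vd = 858/21 ≈ 40.857 mcg/mL.
Steady-state trough Cmin,ss = C₀·f/(1−f) ≈ 40.857 × 0.2973/0.7027 ≈ 17.286 mcg/mL.
Trough 17.3 mcg/mL vs MEC 3 mcg/mL: adequate.

17.3 mcg/mL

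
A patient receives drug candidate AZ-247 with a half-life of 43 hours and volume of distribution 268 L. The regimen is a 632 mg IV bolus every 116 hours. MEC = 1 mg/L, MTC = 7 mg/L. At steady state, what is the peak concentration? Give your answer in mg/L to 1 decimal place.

τ/t½ = 116/43 ≈ 2.6977, so fraction remaining f = (1/2)^(116/43) ≈ 0.1541.
At steady state, accumulation factor R = 1/(1 − e^(−kτ)) ≈ 1.1822.
Each bolus raises the concentration by D/Vd = 632/268 ≈ 2.358 mg/L.
Steady-state peak Cmax,ss = C₀·R ≈ 2.358 × 1.1822 ≈ 2.788 mg/L.
Peak 2.8 mg/L vs MTC 7 mg/L: below toxic threshold.

2.8 mg/L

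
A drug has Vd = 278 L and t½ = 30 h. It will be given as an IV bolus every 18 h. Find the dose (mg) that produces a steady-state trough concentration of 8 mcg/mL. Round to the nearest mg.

τ/t½ = 18/30 ≈ 0.6, so f = (1/2)^(18/30) ≈ 0.659754.
Cmin,ss = (D/Vd)·f/(1−f), so D = Cmin,ss·Vd·(1−f)/f.
D = 8 × 278 × (1−f)/f ≈ 8 × 278 × 0.51572 ≈ 1146.96 mg.

1147 mg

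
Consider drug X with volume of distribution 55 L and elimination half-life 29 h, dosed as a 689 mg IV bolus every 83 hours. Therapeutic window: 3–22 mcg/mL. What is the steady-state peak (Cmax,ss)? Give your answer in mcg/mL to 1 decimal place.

14.5 mcg/mL

k = ln2/t½ = ln2/29 ≈ 0.023902 h⁻¹; fraction remaining f = e^(−kτ) = e^(−0.023902×83) ≈ 0.1375.
Accumulation ratio R = 1/(1 − f) ≈ 1/0.8625 ≈ 1.1594.
Single-dose peak C₀ = D/Vd = 689/55 ≈ 12.527 mcg/mL.
Cmax,ss = C₀/(1 − f) ≈ 12.527/0.8625 ≈ 14.524 mcg/mL.
Peak 14.5 mcg/mL vs MTC 22 mcg/mL: below toxic threshold.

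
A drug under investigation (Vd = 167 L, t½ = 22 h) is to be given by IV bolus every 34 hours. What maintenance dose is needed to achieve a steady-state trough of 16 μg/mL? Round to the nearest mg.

5127 mg

τ/t½ = 34/22 ≈ 1.5455, so f = (1/2)^(34/22) ≈ 0.342588.
Cmin,ss = (D/Vd)·f/(1−f), so D = Cmin,ss·Vd·(1−f)/f.
D = 16 × 167 × (1−f)/f ≈ 16 × 167 × 1.91896 ≈ 5127.46 mg.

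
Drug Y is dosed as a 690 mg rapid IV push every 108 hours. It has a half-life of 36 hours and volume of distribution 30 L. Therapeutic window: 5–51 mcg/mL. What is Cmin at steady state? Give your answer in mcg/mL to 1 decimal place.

τ = 108 h = 3 half-lives, so f = (1/2)^3 = 0.125.
Accumulation ratio R = 1/(1 − f) = 1/0.875 = 8/7.
Single-dose peak C₀ = D/Vd = 690/30 = 23 mcg/mL.
Steady-state peak Cmax,ss = C₀·R = 23 × 8/7 ≈ 26.286 mcg/mL.
Steady-state trough Cmin,ss = Cmax,ss·f ≈ 26.286 × 0.125 ≈ 3.286 mcg/mL.
Trough 3.3 mcg/mL vs MEC 5 mcg/mL: subtherapeutic.

3.3 mcg/mL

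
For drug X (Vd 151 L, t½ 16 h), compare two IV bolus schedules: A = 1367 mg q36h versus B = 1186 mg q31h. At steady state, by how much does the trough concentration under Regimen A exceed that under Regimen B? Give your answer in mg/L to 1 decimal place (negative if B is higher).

Regimen A: f = (1/2)^(36/16) ≈ 0.2102; Cmin,ss = (1367/151)·f/(1−f) ≈ 2.409 mg/L.
Regimen B: f = (1/2)^(31/16) ≈ 0.2611; Cmin,ss = (1186/151)·f/(1−f) ≈ 2.775 mg/L.
Difference ≈ 2.409 − 2.775 ≈ -0.366 mg/L.

-0.4 mg/L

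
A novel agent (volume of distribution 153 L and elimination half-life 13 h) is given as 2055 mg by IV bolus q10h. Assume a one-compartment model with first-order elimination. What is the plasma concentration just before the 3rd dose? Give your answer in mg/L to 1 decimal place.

12.5 mg/L

f = (1/2)^(τ/t½) = (1/2)^(10/13) ≈ 0.5867.
C₀ = D/Vd = 2055/153 ≈ 13.431 mg/L.
Before the 3rd dose, 2 doses have been given. Superposition: Cmin = C₀·(f + f²).
≈ 13.431 × (0.5867 + 0.3442) ≈ 13.431 × 0.9309 ≈ 12.503 mg/L.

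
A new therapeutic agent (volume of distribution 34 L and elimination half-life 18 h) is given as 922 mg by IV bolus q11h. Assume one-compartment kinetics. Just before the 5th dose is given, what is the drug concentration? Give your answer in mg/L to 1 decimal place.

42.0 mg/L

f = (1/2)^(τ/t½) = (1/2)^(11/18) ≈ 0.6547.
C₀ = D/Vd = 922/34 ≈ 27.118 mg/L.
Before the 5th dose, 4 doses have been given. Superposition: Cmin = C₀·(f + f² + … + f^4).
≈ 27.118 × (0.6547 + 0.4286 + 0.2806 + 0.1837) ≈ 27.118 × 1.5476 ≈ 41.968 mg/L.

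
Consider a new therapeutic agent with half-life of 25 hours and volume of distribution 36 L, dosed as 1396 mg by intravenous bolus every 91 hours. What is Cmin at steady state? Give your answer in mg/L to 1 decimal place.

Over one 91-h interval, 91/25 ≈ 3.64 half-lives elapse, leaving f ≈ 0.0802 of each dose.
At steady state, accumulation factor R = 1/(1 − e^(−kτ)) ≈ 1.0872.
Single-dose peak C₀ = D/Vd = 1396/36 ≈ 38.778 mg/L.
Steady-state peak Cmax,ss = C₀·R ≈ 38.778 × 1.0872 ≈ 42.159 mg/L.
One interval later, Cmin,ss = Cmax,ss·e^(−kτ) ≈ 42.159 × 0.0802 ≈ 3.381 mg/L.

3.4 mg/L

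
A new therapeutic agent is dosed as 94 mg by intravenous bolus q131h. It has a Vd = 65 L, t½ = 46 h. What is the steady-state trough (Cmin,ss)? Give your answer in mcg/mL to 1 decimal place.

0.2 mcg/mL

Over one 131-h interval, 131/46 ≈ 2.8478 half-lives elapse, leaving f ≈ 0.1389 of each dose.
At steady state, accumulation factor R = 1/(1 − e^(−kτ)) ≈ 1.1613.
Each bolus raises the concentration by D/Vd = 94/65 ≈ 1.446 mcg/mL.
Cmax,ss = C₀/(1 − f) ≈ 1.446/0.8611 ≈ 1.679 mcg/mL.
One interval later, Cmin,ss = Cmax,ss·e^(−kτ) ≈ 1.679 × 0.1389 ≈ 0.233 mcg/mL.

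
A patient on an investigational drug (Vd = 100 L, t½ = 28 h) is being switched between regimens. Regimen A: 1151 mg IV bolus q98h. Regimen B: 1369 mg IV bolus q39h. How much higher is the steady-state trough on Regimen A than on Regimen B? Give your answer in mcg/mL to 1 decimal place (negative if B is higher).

Regimen A: f = (1/2)^(98/28) ≈ 0.0884; Cmin,ss = (1151/100)·f/(1−f) ≈ 1.116 mcg/mL.
Regimen B: f = (1/2)^(39/28) ≈ 0.3808; Cmin,ss = (1369/100)·f/(1−f) ≈ 8.419 mcg/mL.
Difference ≈ 1.116 − 8.419 ≈ -7.303 mcg/mL.

-7.3 mcg/mL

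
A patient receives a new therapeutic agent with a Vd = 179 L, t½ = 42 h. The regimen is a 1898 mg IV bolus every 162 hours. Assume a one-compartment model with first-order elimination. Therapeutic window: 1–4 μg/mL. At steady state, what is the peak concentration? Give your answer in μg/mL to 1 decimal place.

11.4 μg/mL

k = ln2/t½ = ln2/42 ≈ 0.016504 h⁻¹; fraction remaining f = e^(−kτ) = e^(−0.016504×162) ≈ 0.0690.
Accumulation ratio R = 1/(1 − f) ≈ 1/0.9310 ≈ 1.0741.
Single-dose peak C₀ = D/Vd = 1898/179 ≈ 10.603 μg/mL.
Steady-state peak Cmax,ss = C₀·R ≈ 10.603 × 1.0741 ≈ 11.389 μg/mL.
Peak 11.4 μg/mL vs MTC 4 μg/mL: exceeds toxic threshold.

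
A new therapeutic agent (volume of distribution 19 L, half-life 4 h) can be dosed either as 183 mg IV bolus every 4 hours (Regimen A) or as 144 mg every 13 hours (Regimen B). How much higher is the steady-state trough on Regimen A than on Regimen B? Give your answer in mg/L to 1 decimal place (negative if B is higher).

8.7 mg/L

Regimen A: f = (1/2)^(4/4) ≈ 0.5000; Cmin,ss = (183/19)·f/(1−f) ≈ 9.632 mg/L.
Regimen B: f = (1/2)^(13/4) ≈ 0.1051; Cmin,ss = (144/19)·f/(1−f) ≈ 0.890 mg/L.
Difference ≈ 9.632 − 0.890 ≈ 8.742 mg/L.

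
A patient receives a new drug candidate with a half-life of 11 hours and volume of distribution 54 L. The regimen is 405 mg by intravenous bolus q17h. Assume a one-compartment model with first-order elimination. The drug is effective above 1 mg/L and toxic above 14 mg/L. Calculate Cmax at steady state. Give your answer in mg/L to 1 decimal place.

k = ln2/t½ = ln2/11 ≈ 0.063013 h⁻¹; fraction remaining f = e^(−kτ) = e^(−0.063013×17) ≈ 0.3426.
At steady state, accumulation factor R = 1/(1 − e^(−kτ)) ≈ 1.5211.
Single-dose peak C₀ = D/Vd = 405/54 ≈ 7.500 mg/L.
Steady-state peak Cmax,ss = C₀·R ≈ 7.500 × 1.5211 ≈ 11.408 mg/L.
Peak 11.4 mg/L vs MTC 14 mg/L: below toxic threshold.

11.4 mg/L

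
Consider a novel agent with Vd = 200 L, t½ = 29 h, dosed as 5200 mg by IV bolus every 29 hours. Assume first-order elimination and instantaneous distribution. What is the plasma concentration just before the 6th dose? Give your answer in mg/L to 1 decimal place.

25.2 mg/L

f = (1/2)^(τ/t½) = (1/2)^(29/29) ≈ 0.5000.
C₀ = D/Vd = 5200/200 ≈ 26.000 mg/L.
Before the 6th dose, 5 doses have been given. Superposition: Cmin = C₀·(f + f² + … + f^5).
≈ 26.000 × (0.5000 + 0.2500 + 0.1250 + 0.0625 + 0.0313) ≈ 26.000 × 0.9688 ≈ 25.189 mg/L.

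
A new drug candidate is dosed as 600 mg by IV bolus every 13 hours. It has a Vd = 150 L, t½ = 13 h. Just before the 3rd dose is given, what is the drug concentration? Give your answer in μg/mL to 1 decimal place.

f = (1/2)^(τ/t½) = (1/2)^(13/13) ≈ 0.5000.
C₀ = D/Vd = 600/150 ≈ 4.000 μg/mL.
Before the 3rd dose, 2 doses have been given. Superposition: Cmin = C₀·(f + f²).
≈ 4.000 × (0.5000 + 0.2500) ≈ 4.000 × 0.7500 ≈ 3.000 μg/mL.

3.0 μg/mL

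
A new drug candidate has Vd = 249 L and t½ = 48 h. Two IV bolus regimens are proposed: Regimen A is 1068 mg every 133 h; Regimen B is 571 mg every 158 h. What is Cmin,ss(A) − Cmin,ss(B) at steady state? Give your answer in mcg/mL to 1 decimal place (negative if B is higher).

Regimen A: f = (1/2)^(133/48) ≈ 0.1465; Cmin,ss = (1068/249)·f/(1−f) ≈ 0.736 mcg/mL.
Regimen B: f = (1/2)^(158/48) ≈ 0.1021; Cmin,ss = (571/249)·f/(1−f) ≈ 0.261 mcg/mL.
Difference ≈ 0.736 − 0.261 ≈ 0.475 mcg/mL.

0.5 mcg/mL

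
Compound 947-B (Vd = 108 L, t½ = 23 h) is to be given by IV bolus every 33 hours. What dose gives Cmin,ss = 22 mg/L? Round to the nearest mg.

τ/t½ = 33/23 ≈ 1.4348, so f = (1/2)^(33/23) ≈ 0.369903.
Cmin,ss = (D/Vd)·f/(1−f), so D = Cmin,ss·Vd·(1−f)/f.
D = 22 × 108 × (1−f)/f ≈ 22 × 108 × 1.70341 ≈ 4047.30 mg.

4047 mg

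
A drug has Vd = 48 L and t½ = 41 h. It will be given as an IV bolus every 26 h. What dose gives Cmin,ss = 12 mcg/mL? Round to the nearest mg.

τ/t½ = 26/41 ≈ 0.63415, so f = (1/2)^(26/41) ≈ 0.644322.
Cmin,ss = (D/Vd)·f/(1−f), so D = Cmin,ss·Vd·(1−f)/f.
D = 12 × 48 × (1−f)/f ≈ 12 × 48 × 0.55202 ≈ 317.96 mg.

318 mg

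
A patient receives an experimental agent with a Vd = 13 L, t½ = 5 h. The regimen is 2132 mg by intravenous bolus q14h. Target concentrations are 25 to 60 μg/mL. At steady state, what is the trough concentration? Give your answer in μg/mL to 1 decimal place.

27.5 μg/mL

Over one 14-h interval, 14/5 ≈ 2.8 half-lives elapse, leaving f ≈ 0.1436 of each dose.
Single-dose peak C₀ = D/Vd = 2132/13 ≈ 164.000 μg/mL.
Steady-state trough Cmin,ss = C₀·f/(1−f) ≈ 164.000 × 0.1436/0.8564 ≈ 27.499 μg/mL.
Trough 27.5 μg/mL vs MEC 25 μg/mL: adequate.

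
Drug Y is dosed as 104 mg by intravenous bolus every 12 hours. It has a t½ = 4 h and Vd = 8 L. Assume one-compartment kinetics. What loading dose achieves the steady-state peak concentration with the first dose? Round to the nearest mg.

119 mg

f = (1/2)^(12/4) ≈ 0.125000; accumulation ratio R = 1/(1−f) ≈ 1.14286.
Loading dose to hit Cmax,ss on first dose: D_load = D_maint·R ≈ 104 × 1.14286 ≈ 118.86 mg.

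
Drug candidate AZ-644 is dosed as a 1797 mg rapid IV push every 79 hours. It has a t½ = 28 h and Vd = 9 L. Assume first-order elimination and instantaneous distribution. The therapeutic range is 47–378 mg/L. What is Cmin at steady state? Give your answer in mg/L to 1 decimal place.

32.9 mg/L

τ/t½ = 79/28 ≈ 2.8214, so fraction remaining f = (1/2)^(79/28) ≈ 0.1415.
Single-dose peak C₀ = D/Vd = 1797/9 ≈ 199.667 mg/L.
Steady-state trough Cmin,ss = C₀·f/(1−f) ≈ 199.667 × 0.1415/0.8585 ≈ 32.910 mg/L.
Trough 32.9 mg/L vs MEC 47 mg/L: subtherapeutic.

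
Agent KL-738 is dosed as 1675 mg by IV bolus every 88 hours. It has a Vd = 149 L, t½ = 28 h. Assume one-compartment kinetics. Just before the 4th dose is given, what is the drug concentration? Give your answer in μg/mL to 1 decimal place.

1.4 μg/mL

f = (1/2)^(τ/t½) = (1/2)^(88/28) ≈ 0.1132.
C₀ = D/Vd = 1675/149 ≈ 11.242 μg/mL.
Before the 4th dose, 3 doses have been given. Superposition: Cmin = C₀·(f + f² + … + f^3).
≈ 11.242 × (0.1132 + 0.0128 + 0.0015) ≈ 11.242 × 0.1275 ≈ 1.433 μg/mL.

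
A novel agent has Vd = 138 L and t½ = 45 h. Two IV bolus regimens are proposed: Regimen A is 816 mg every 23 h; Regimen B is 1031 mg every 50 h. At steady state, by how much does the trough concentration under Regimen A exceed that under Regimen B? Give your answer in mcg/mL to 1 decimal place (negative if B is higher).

7.5 mcg/mL

Regimen A: f = (1/2)^(23/45) ≈ 0.7017; Cmin,ss = (816/138)·f/(1−f) ≈ 13.909 mcg/mL.
Regimen B: f = (1/2)^(50/45) ≈ 0.4629; Cmin,ss = (1031/138)·f/(1−f) ≈ 6.439 mcg/mL.
Difference ≈ 13.909 − 6.439 ≈ 7.470 mcg/mL.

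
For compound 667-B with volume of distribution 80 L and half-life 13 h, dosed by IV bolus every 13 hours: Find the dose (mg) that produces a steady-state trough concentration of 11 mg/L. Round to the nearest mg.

880 mg

τ/t½ = 13/13 ≈ 1, so f = (1/2)^(13/13) ≈ 0.500000.
Cmin,ss = (D/Vd)·f/(1−f), so D = Cmin,ss·Vd·(1−f)/f.
D = 11 × 80 × (1−f)/f ≈ 11 × 80 × 1.00000 ≈ 880.00 mg.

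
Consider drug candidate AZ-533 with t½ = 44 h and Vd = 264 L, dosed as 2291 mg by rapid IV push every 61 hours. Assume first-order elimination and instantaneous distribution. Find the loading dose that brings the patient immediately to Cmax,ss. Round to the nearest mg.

f = (1/2)^(61/44) ≈ 0.382528; accumulation ratio R = 1/(1−f) ≈ 1.61951.
Loading dose to hit Cmax,ss on first dose: D_load = D_maint·R ≈ 2291 × 1.61951 ≈ 3710.30 mg.

3710 mg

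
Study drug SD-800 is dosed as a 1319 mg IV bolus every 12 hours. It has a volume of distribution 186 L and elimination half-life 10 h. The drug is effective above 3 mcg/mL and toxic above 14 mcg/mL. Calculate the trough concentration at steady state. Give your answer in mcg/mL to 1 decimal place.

5.5 mcg/mL

Over one 12-h interval, 12/10 ≈ 1.2 half-lives elapse, leaving f ≈ 0.4353 of each dose.
Single-dose peak C₀ = D/Vd = 1319/186 ≈ 7.091 mcg/mL.
Steady-state trough Cmin,ss = C₀·f/(1−f) ≈ 7.091 × 0.4353/0.5647 ≈ 5.466 mcg/mL.
Trough 5.5 mcg/mL vs MEC 3 mcg/mL: adequate.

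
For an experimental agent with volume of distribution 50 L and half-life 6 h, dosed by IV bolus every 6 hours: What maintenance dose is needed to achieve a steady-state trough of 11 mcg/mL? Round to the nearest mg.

550 mg

τ/t½ = 6/6 ≈ 1, so f = (1/2)^(6/6) ≈ 0.500000.
Cmin,ss = (D/Vd)·f/(1−f), so D = Cmin,ss·Vd·(1−f)/f.
D = 11 × 50 × (1−f)/f ≈ 11 × 50 × 1.00000 ≈ 550.00 mg.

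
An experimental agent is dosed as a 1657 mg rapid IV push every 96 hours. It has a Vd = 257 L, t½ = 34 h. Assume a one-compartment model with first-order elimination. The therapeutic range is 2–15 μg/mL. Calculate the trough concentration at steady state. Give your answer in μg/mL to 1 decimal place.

1.1 μg/mL

Over one 96-h interval, 96/34 ≈ 2.8235 half-lives elapse, leaving f ≈ 0.1413 of each dose.
At steady state, accumulation factor R = 1/(1 − e^(−kτ)) ≈ 1.1646.
Each bolus raises the concentration by D/Vd = 1657/257 ≈ 6.447 μg/mL.
Cmax,ss = C₀/(1 − f) ≈ 6.447/0.8587 ≈ 7.508 μg/mL.
One interval later, Cmin,ss = Cmax,ss·e^(−kτ) ≈ 7.508 × 0.1413 ≈ 1.061 μg/mL.
Trough 1.1 μg/mL vs MEC 2 μg/mL: subtherapeutic.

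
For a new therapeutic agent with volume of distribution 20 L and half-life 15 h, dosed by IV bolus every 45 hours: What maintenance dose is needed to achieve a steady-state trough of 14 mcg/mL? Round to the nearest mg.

τ/t½ = 45/15 ≈ 3, so f = (1/2)^(45/15) ≈ 0.125000.
Cmin,ss = (D/Vd)·f/(1−f), so D = Cmin,ss·Vd·(1−f)/f.
D = 14 × 20 × (1−f)/f ≈ 14 × 20 × 7.00000 ≈ 1960.00 mg.

1960 mg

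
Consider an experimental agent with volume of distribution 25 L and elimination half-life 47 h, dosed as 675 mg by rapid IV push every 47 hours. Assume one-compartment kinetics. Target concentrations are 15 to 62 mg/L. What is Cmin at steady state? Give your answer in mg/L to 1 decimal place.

27.0 mg/L

τ = 47 h = 1 half-life, so f = (1/2)^1 = 0.5.
Accumulation ratio R = 1/(1 − f) = 1/0.5 = 2/1.
Single-dose peak C₀ = D/Vd = 675/25 = 27 mg/L.
Steady-state peak Cmax,ss = C₀·R = 27 × 2/1 ≈ 54.000 mg/L.
Steady-state trough Cmin,ss = Cmax,ss·f ≈ 54.000 × 0.5 ≈ 27.000 mg/L.
Trough 27.0 mg/L vs MEC 15 mg/L: adequate.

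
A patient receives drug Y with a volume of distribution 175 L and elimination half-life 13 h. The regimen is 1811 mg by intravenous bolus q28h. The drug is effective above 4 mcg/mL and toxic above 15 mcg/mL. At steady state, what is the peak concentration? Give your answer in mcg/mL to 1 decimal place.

Over one 28-h interval, 28/13 ≈ 2.1538 half-lives elapse, leaving f ≈ 0.2247 of each dose.
Accumulation ratio R = 1/(1 − f) ≈ 1/0.7753 ≈ 1.2898.
Each bolus raises the concentration by D/Vd = 1811/175 ≈ 10.349 mcg/mL.
Cmax,ss = C₀/(1 − f) ≈ 10.349/0.7753 ≈ 13.348 mcg/mL.
Peak 13.3 mcg/mL vs MTC 15 mcg/mL: below toxic threshold.

13.3 mcg/mL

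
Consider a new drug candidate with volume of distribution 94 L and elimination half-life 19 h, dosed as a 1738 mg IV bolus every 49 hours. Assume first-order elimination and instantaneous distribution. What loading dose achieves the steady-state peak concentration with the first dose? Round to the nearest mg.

2087 mg

f = (1/2)^(49/19) ≈ 0.167363; accumulation ratio R = 1/(1−f) ≈ 1.20100.
Loading dose to hit Cmax,ss on first dose: D_load = D_maint·R ≈ 1738 × 1.20100 ≈ 2087.34 mg.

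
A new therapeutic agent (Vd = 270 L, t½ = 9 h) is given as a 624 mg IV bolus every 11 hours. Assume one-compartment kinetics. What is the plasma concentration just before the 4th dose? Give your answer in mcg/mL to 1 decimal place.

f = (1/2)^(τ/t½) = (1/2)^(11/9) ≈ 0.4286.
C₀ = D/Vd = 624/270 ≈ 2.311 mcg/mL.
Before the 4th dose, 3 doses have been given. Superposition: Cmin = C₀·(f + f² + … + f^3).
≈ 2.311 × (0.4286 + 0.1837 + 0.0787) ≈ 2.311 × 0.6910 ≈ 1.597 mcg/mL.

1.6 mcg/mL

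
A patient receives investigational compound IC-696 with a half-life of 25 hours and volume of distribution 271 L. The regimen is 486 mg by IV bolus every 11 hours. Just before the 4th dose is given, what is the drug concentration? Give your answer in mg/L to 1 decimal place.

f = (1/2)^(τ/t½) = (1/2)^(11/25) ≈ 0.7371.
C₀ = D/Vd = 486/271 ≈ 1.793 mg/L.
Before the 4th dose, 3 doses have been given. Superposition: Cmin = C₀·(f + f² + … + f^3).
≈ 1.793 × (0.7371 + 0.5433 + 0.4005) ≈ 1.793 × 1.6809 ≈ 3.014 mg/L.

3.0 mg/L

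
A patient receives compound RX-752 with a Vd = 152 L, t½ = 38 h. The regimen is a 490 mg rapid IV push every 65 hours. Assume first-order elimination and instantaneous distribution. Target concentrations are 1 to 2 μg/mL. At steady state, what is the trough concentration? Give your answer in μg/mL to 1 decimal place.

Over one 65-h interval, 65/38 ≈ 1.7105 half-lives elapse, leaving f ≈ 0.3055 of each dose.
Accumulation ratio R = 1/(1 − f) ≈ 1/0.6945 ≈ 1.4399.
Each bolus raises the concentration by D/Vd = 490/152 ≈ 3.224 μg/mL.
Steady-state peak Cmax,ss = C₀·R ≈ 3.224 × 1.4399 ≈ 4.642 μg/mL.
One interval later, Cmin,ss = Cmax,ss·e^(−kτ) ≈ 4.642 × 0.3055 ≈ 1.418 μg/mL.
Trough 1.4 μg/mL vs MEC 1 μg/mL: adequate.

1.4 μg/mL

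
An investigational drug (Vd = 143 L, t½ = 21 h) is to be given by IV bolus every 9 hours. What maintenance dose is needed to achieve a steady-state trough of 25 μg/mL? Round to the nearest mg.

τ/t½ = 9/21 ≈ 0.42857, so f = (1/2)^(9/21) ≈ 0.742997.
Cmin,ss = (D/Vd)·f/(1−f), so D = Cmin,ss·Vd·(1−f)/f.
D = 25 × 143 × (1−f)/f ≈ 25 × 143 × 0.34590 ≈ 1236.59 mg.

1237 mg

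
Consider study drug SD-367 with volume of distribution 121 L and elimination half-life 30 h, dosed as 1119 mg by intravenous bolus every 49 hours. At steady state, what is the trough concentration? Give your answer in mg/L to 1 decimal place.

4.4 mg/L

τ/t½ = 49/30 ≈ 1.6333, so fraction remaining f = (1/2)^(49/30) ≈ 0.3223.
Accumulation ratio R = 1/(1 − f) ≈ 1/0.6777 ≈ 1.4756.
Single-dose peak C₀ = D/Vd = 1119/121 ≈ 9.248 mg/L.
Steady-state peak Cmax,ss = C₀·R ≈ 9.248 × 1.4756 ≈ 13.646 mg/L.
One interval later, Cmin,ss = Cmax,ss·e^(−kτ) ≈ 13.646 × 0.3223 ≈ 4.398 mg/L.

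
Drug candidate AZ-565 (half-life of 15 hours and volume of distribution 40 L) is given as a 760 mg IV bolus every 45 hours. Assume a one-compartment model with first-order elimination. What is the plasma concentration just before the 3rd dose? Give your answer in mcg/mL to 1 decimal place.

2.7 mcg/mL

f = (1/2)^(τ/t½) = (1/2)^(45/15) ≈ 0.1250.
C₀ = D/Vd = 760/40 ≈ 19.000 mcg/mL.
Before the 3rd dose, 2 doses have been given. Superposition: Cmin = C₀·(f + f²).
≈ 19.000 × (0.1250 + 0.0156) ≈ 19.000 × 0.1406 ≈ 2.671 mcg/mL.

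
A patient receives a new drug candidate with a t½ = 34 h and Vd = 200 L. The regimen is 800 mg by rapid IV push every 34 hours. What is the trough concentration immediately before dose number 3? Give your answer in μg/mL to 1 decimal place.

3.0 μg/mL

f = (1/2)^(τ/t½) = (1/2)^(34/34) ≈ 0.5000.
C₀ = D/Vd = 800/200 ≈ 4.000 μg/mL.
Before the 3rd dose, 2 doses have been given. Superposition: Cmin = C₀·(f + f²).
≈ 4.000 × (0.5000 + 0.2500) ≈ 4.000 × 0.7500 ≈ 3.000 μg/mL.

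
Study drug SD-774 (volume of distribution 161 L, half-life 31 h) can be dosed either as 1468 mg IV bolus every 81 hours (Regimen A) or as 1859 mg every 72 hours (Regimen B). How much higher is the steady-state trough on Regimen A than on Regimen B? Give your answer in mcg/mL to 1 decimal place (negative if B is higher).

-1.1 mcg/mL

Regimen A: f = (1/2)^(81/31) ≈ 0.1635; Cmin,ss = (1468/161)·f/(1−f) ≈ 1.782 mcg/mL.
Regimen B: f = (1/2)^(72/31) ≈ 0.1999; Cmin,ss = (1859/161)·f/(1−f) ≈ 2.885 mcg/mL.
Difference ≈ 1.782 − 2.885 ≈ -1.103 mcg/mL.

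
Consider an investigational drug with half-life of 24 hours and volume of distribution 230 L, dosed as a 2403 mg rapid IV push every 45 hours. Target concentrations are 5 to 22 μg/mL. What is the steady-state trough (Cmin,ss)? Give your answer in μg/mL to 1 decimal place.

3.9 μg/mL

Over one 45-h interval, 45/24 ≈ 1.875 half-lives elapse, leaving f ≈ 0.2726 of each dose.
Each bolus raises the concentration by D/Vd = 2403/230 ≈ 10.448 μg/mL.
Steady-state trough Cmin,ss = C₀·f/(1−f) ≈ 10.448 × 0.2726/0.7274 ≈ 3.915 μg/mL.
Trough 3.9 μg/mL vs MEC 5 μg/mL: subtherapeutic.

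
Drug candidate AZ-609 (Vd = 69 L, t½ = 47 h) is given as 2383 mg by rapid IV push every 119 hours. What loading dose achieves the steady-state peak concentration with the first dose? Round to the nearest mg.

2881 mg

f = (1/2)^(119/47) ≈ 0.172909; accumulation ratio R = 1/(1−f) ≈ 1.20906.
Loading dose to hit Cmax,ss on first dose: D_load = D_maint·R ≈ 2383 × 1.20906 ≈ 2881.19 mg.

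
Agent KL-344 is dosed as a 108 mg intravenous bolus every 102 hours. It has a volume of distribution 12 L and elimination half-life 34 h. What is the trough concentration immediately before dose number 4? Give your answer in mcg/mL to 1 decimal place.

1.3 mcg/mL

f = (1/2)^(τ/t½) = (1/2)^(102/34) ≈ 0.1250.
C₀ = D/Vd = 108/12 ≈ 9.000 mcg/mL.
Before the 4th dose, 3 doses have been given. Superposition: Cmin = C₀·(f + f² + … + f^3).
≈ 9.000 × (0.1250 + 0.0156 + 0.0020) ≈ 9.000 × 0.1426 ≈ 1.283 mcg/mL.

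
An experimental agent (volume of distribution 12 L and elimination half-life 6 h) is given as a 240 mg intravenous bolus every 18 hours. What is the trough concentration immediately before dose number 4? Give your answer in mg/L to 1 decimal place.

2.9 mg/L

f = (1/2)^(τ/t½) = (1/2)^(18/6) ≈ 0.1250.
C₀ = D/Vd = 240/12 ≈ 20.000 mg/L.
Before the 4th dose, 3 doses have been given. Superposition: Cmin = C₀·(f + f² + … + f^3).
≈ 20.000 × (0.1250 + 0.0156 + 0.0020) ≈ 20.000 × 0.1426 ≈ 2.852 mg/L.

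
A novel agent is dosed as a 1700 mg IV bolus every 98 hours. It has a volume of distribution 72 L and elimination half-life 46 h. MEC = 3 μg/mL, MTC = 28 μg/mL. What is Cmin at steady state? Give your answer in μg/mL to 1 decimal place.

Over one 98-h interval, 98/46 ≈ 2.1304 half-lives elapse, leaving f ≈ 0.2284 of each dose.
Each bolus raises the concentration by D/Vd = 1700/72 ≈ 23.611 μg/mL.
Steady-state trough Cmin,ss = C₀·f/(1−f) ≈ 23.611 × 0.2284/0.7716 ≈ 6.989 μg/mL.
Trough 7.0 μg/mL vs MEC 3 μg/mL: adequate.

7.0 μg/mL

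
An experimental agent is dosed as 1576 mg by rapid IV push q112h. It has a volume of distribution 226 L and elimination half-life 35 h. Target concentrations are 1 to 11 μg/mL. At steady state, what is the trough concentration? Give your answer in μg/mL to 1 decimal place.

k = ln2/t½ = ln2/35 ≈ 0.019804 h⁻¹; fraction remaining f = e^(−kτ) = e^(−0.019804×112) ≈ 0.1088.
Each bolus raises the concentration by D/Vd = 1576/226 ≈ 6.973 μg/mL.
Steady-state trough Cmin,ss = C₀·f/(1−f) ≈ 6.973 × 0.1088/0.8912 ≈ 0.851 μg/mL.
Trough 0.9 μg/mL vs MEC 1 μg/mL: subtherapeutic.

0.9 μg/mL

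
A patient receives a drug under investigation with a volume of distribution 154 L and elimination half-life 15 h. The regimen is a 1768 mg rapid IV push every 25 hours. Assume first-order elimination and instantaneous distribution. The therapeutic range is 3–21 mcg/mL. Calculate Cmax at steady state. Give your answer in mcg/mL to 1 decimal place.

τ/t½ = 25/15 ≈ 1.6667, so fraction remaining f = (1/2)^(25/15) ≈ 0.3150.
Accumulation ratio R = 1/(1 − f) ≈ 1/0.6850 ≈ 1.4599.
Each bolus raises the concentration by D/Vd = 1768/154 ≈ 11.481 mcg/mL.
Cmax,ss = C₀/(1 − f) ≈ 11.481/0.6850 ≈ 16.761 mcg/mL.
Peak 16.8 mcg/mL vs MTC 21 mcg/mL: below toxic threshold.

16.8 mcg/mL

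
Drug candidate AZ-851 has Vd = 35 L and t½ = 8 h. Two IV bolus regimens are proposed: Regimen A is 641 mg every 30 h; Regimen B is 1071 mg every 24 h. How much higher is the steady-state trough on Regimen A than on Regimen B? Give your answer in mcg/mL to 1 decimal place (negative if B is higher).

-2.9 mcg/mL

Regimen A: f = (1/2)^(30/8) ≈ 0.0743; Cmin,ss = (641/35)·f/(1−f) ≈ 1.470 mcg/mL.
Regimen B: f = (1/2)^(24/8) ≈ 0.1250; Cmin,ss = (1071/35)·f/(1−f) ≈ 4.371 mcg/mL.
Difference ≈ 1.470 − 4.371 ≈ -2.901 mcg/mL.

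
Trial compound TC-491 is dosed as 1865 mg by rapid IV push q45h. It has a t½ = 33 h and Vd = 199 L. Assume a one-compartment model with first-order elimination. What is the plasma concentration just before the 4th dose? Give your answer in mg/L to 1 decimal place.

f = (1/2)^(τ/t½) = (1/2)^(45/33) ≈ 0.3886.
C₀ = D/Vd = 1865/199 ≈ 9.372 mg/L.
Before the 4th dose, 3 doses have been given. Superposition: Cmin = C₀·(f + f² + … + f^3).
≈ 9.372 × (0.3886 + 0.1510 + 0.0587) ≈ 9.372 × 0.5983 ≈ 5.607 mg/L.

5.6 mg/L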